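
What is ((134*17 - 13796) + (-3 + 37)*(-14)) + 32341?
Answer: 20347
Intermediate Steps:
((134*17 - 13796) + (-3 + 37)*(-14)) + 32341 = ((2278 - 13796) + 34*(-14)) + 32341 = (-11518 - 476) + 32341 = -11994 + 32341 = 20347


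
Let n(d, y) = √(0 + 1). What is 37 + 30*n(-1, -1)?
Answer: 67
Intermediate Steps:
n(d, y) = 1 (n(d, y) = √1 = 1)
37 + 30*n(-1, -1) = 37 + 30*1 = 37 + 30 = 67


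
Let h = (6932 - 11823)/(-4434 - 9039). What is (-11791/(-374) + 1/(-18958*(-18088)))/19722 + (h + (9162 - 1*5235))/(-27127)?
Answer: -1297623999292749209273/9062990616583426745376 ≈ -0.14318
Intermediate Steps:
h = 4891/13473 (h = -4891/(-13473) = -4891*(-1/13473) = 4891/13473 ≈ 0.36302)
(-11791/(-374) + 1/(-18958*(-18088)))/19722 + (h + (9162 - 1*5235))/(-27127) = (-11791/(-374) + 1/(-18958*(-18088)))/19722 + (4891/13473 + (9162 - 1*5235))/(-27127) = (-11791*(-1/374) - 1/18958*(-1/18088))*(1/19722) + (4891/13473 + (9162 - 5235))*(-1/27127) = (11791/374 + 1/342912304)*(1/19722) + (4891/13473 + 3927)*(-1/27127) = (118919969907/3772035344)*(1/19722) + (52913362/13473)*(-1/27127) = 39639989969/24797360351456 - 52913362/365482071 = -1297623999292749209273/9062990616583426745376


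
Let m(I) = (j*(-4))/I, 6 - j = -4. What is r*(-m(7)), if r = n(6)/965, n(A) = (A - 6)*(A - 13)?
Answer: 0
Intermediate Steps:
j = 10 (j = 6 - 1*(-4) = 6 + 4 = 10)
m(I) = -40/I (m(I) = (10*(-4))/I = -40/I)
n(A) = (-13 + A)*(-6 + A) (n(A) = (-6 + A)*(-13 + A) = (-13 + A)*(-6 + A))
r = 0 (r = (78 + 6**2 - 19*6)/965 = (78 + 36 - 114)*(1/965) = 0*(1/965) = 0)
r*(-m(7)) = 0*(-(-40)/7) = 0*(-1*(-40/7)) = 0*(40/7) = 0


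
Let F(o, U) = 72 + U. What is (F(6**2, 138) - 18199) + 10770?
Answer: -7219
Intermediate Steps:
(F(6**2, 138) - 18199) + 10770 = ((72 + 138) - 18199) + 10770 = (210 - 18199) + 10770 = -17989 + 10770 = -7219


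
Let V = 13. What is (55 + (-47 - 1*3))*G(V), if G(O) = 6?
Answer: 30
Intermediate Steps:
(55 + (-47 - 1*3))*G(V) = (55 + (-47 - 1*3))*6 = (55 + (-47 - 3))*6 = (55 - 50)*6 = 5*6 = 30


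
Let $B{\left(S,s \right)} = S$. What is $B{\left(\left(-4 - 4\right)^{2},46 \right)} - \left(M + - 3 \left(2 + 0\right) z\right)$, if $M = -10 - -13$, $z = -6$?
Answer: $25$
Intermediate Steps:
$M = 3$ ($M = -10 + 13 = 3$)
$B{\left(\left(-4 - 4\right)^{2},46 \right)} - \left(M + - 3 \left(2 + 0\right) z\right) = \left(-4 - 4\right)^{2} - \left(3 + - 3 \left(2 + 0\right) \left(-6\right)\right) = \left(-8\right)^{2} - \left(3 + \left(-3\right) 2 \left(-6\right)\right) = 64 - \left(3 - -36\right) = 64 - \left(3 + 36\right) = 64 - 39 = 25$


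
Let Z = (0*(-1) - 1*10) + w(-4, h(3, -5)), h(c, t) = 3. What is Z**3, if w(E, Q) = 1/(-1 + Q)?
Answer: -6859/8 ≈ -857.38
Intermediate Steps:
Z = -19/2 (Z = (0*(-1) - 1*10) + 1/(-1 + 3) = (0 - 10) + 1/2 = -10 + 1/2 = -19/2 ≈ -9.5000)
Z**3 = (-19/2)**3 = -6859/8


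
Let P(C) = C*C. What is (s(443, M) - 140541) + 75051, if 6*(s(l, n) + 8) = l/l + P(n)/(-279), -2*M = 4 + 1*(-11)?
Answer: -438573541/6696 ≈ -65498.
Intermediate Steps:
P(C) = C²
M = 7/2 (M = -(4 + 1*(-11))/2 = -(4 - 11)/2 = -½*(-7) = 7/2 ≈ 3.5000)
s(l, n) = -47/6 - n²/1674 (s(l, n) = -8 + (l/l + n²/(-279))/6 = -8 + (1 + n²*(-1/279))/6 = -8 + (1 - n²/279)/6 = -8 + (⅙ - n²/1674) = -47/6 - n²/1674)
(s(443, M) - 140541) + 75051 = ((-47/6 - (7/2)²/1674) - 140541) + 75051 = ((-47/6 - 1/1674*49/4) - 140541) + 75051 = ((-47/6 - 49/6696) - 140541) + 75051 = (-52501/6696 - 140541) + 75051 = -941115037/6696 + 75051 = -438573541/6696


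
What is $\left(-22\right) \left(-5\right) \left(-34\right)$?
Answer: $-3740$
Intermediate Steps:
$\left(-22\right) \left(-5\right) \left(-34\right) = 110 \left(-34\right) = -3740$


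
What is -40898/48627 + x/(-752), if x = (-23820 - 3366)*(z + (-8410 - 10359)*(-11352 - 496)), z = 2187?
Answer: 146988461689425841/18283752 ≈ 8.0393e+9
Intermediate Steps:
x = -6045549250614 (x = (-23820 - 3366)*(2187 + (-8410 - 10359)*(-11352 - 496)) = -27186*(2187 - 18769*(-11848)) = -27186*(2187 + 222375112) = -27186*222377299 = -6045549250614)
-40898/48627 + x/(-752) = -40898/48627 - 6045549250614/(-752) = -40898*1/48627 - 6045549250614*(-1/752) = -40898/48627 + 3022774625307/376 = 146988461689425841/18283752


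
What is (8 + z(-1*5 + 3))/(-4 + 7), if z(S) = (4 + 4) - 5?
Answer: 11/3 ≈ 3.6667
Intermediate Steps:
z(S) = 3 (z(S) = 8 - 5 = 3)
(8 + z(-1*5 + 3))/(-4 + 7) = (8 + 3)/(-4 + 7) = 11/3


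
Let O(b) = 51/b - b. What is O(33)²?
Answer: 119716/121 ≈ 989.39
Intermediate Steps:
O(b) = -b + 51/b
O(33)² = (-1*33 + 51/33)² = (-33 + 51*(1/33))² = (-33 + 17/11)² = (-346/11)² = 119716/121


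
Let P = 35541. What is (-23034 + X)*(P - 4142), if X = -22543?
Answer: -1431072223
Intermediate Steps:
(-23034 + X)*(P - 4142) = (-23034 - 22543)*(35541 - 4142) = -45577*31399 = -1431072223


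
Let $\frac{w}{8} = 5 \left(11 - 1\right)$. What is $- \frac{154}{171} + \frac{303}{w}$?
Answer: $- \frac{9787}{68400} \approx -0.14308$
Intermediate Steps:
$w = 400$ ($w = 8 \cdot 5 \left(11 - 1\right) = 8 \cdot 5 \cdot 10 = 8 \cdot 50 = 400$)
$- \frac{154}{171} + \frac{303}{w} = - \frac{154}{171} + \frac{303}{400} = - \frac{9787}{68400}$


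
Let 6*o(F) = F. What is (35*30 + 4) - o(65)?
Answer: 6259/6 ≈ 1043.2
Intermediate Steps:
o(F) = F/6
(35*30 + 4) - o(65) = (35*30 + 4) - 65/6 = (1050 + 4) - 1*65/6 = 1054 - 65/6 = 6259/6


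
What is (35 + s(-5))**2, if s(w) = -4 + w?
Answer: 676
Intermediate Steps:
(35 + s(-5))**2 = (35 + (-4 - 5))**2 = (35 - 9)**2 = 26**2 = 676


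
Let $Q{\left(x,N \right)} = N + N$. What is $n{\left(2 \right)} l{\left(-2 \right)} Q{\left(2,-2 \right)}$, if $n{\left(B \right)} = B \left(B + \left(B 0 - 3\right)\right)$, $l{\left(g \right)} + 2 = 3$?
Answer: $8$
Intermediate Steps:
$l{\left(g \right)} = 1$ ($l{\left(g \right)} = -2 + 3 = 1$)
$Q{\left(x,N \right)} = 2 N$
$n{\left(B \right)} = B \left(-3 + B\right)$ ($n{\left(B \right)} = B \left(B + \left(0 - 3\right)\right) = B \left(B - 3\right) = B \left(-3 + B\right)$)
$n{\left(2 \right)} l{\left(-2 \right)} Q{\left(2,-2 \right)} = 2 \left(-3 + 2\right) 1 \cdot 2 \left(-2\right) = 2 \left(-1\right) 1 \left(-4\right) = \left(-2\right) 1 \left(-4\right) = \left(-2\right) \left(-4\right) = 8$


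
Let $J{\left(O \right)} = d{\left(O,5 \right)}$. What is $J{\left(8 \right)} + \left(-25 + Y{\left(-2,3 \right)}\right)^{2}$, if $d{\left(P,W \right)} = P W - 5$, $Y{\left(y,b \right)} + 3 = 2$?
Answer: $711$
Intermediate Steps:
$Y{\left(y,b \right)} = -1$ ($Y{\left(y,b \right)} = -3 + 2 = -1$)
$d{\left(P,W \right)} = -5 + P W$
$J{\left(O \right)} = -5 + 5 O$ ($J{\left(O \right)} = -5 + O 5 = -5 + 5 O$)
$J{\left(8 \right)} + \left(-25 + Y{\left(-2,3 \right)}\right)^{2} = \left(-5 + 5 \cdot 8\right) + \left(-25 - 1\right)^{2} = \left(-5 + 40\right) + \left(-26\right)^{2} = 35 + 676 = 711$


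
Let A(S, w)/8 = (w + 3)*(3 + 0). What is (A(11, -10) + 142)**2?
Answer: 676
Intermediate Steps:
A(S, w) = 72 + 24*w (A(S, w) = 8*((w + 3)*(3 + 0)) = 8*((3 + w)*3) = 8*(9 + 3*w) = 72 + 24*w)
(A(11, -10) + 142)**2 = ((72 + 24*(-10)) + 142)**2 = ((72 - 240) + 142)**2 = (-168 + 142)**2 = (-26)**2 = 676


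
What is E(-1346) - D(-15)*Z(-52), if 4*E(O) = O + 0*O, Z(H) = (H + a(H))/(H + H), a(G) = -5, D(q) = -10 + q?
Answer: -33571/104 ≈ -322.80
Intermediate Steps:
Z(H) = (-5 + H)/(2*H) (Z(H) = (H - 5)/(H + H) = (-5 + H)/((2*H)) = (-5 + H)*(1/(2*H)) = (-5 + H)/(2*H))
E(O) = O/4 (E(O) = (O + 0*O)/4 = (O + 0)/4 = O/4)
E(-1346) - D(-15)*Z(-52) = (1/4)*(-1346) - (-10 - 15)*(1/2)*(-5 - 52)/(-52) = -673/2 - (-25)*(1/2)*(-1/52)*(-57) = -673/2 - (-25)*57/104 = -673/2 - 1*(-1425/104) = -673/2 + 1425/104 = -33571/104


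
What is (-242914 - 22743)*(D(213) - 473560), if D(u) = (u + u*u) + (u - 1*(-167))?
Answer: 113594401886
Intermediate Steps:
D(u) = 167 + u² + 2*u (D(u) = (u + u²) + (u + 167) = (u + u²) + (167 + u) = 167 + u² + 2*u)
(-242914 - 22743)*(D(213) - 473560) = (-242914 - 22743)*((167 + 213² + 2*213) - 473560) = -265657*((167 + 45369 + 426) - 473560) = -265657*(45962 - 473560) = -265657*(-427598) = 113594401886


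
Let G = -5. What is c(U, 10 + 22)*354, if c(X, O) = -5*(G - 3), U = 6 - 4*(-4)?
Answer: 14160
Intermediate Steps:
U = 22 (U = 6 + 16 = 22)
c(X, O) = 40 (c(X, O) = -5*(-5 - 3) = -5*(-8) = 40)
c(U, 10 + 22)*354 = 40*354 = 14160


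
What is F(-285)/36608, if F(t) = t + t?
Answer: -285/18304 ≈ -0.015570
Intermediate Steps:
F(t) = 2*t
F(-285)/36608 = (2*(-285))/36608 = -570*1/36608 = -285/18304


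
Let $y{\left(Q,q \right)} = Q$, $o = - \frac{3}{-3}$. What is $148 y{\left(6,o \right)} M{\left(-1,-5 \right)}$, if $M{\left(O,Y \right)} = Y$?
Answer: $-4440$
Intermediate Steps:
$o = 1$ ($o = \left(-3\right) \left(- \frac{1}{3}\right) = 1$)
$148 y{\left(6,o \right)} M{\left(-1,-5 \right)} = 148 \cdot 6 \left(-5\right) = 888 \left(-5\right) = -4440$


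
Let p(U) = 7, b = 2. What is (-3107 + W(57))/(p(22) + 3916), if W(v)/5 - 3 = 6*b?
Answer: -3032/3923 ≈ -0.77288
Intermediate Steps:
W(v) = 75 (W(v) = 15 + 5*(6*2) = 15 + 5*12 = 15 + 60 = 75)
(-3107 + W(57))/(p(22) + 3916) = (-3107 + 75)/(7 + 3916) = -3032/3923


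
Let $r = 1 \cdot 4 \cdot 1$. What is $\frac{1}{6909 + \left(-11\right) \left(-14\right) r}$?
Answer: $\frac{1}{7525} \approx 0.00013289$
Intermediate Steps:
$r = 4$ ($r = 4 \cdot 1 = 4$)
$\frac{1}{6909 + \left(-11\right) \left(-14\right) r} = \frac{1}{6909 + \left(-11\right) \left(-14\right) 4} = \frac{1}{6909 + 154 \cdot 4} = \frac{1}{6909 + 616} = \frac{1}{7525}$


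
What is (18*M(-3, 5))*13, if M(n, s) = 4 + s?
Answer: 2106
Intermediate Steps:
(18*M(-3, 5))*13 = (18*(4 + 5))*13 = (18*9)*13 = 162*13 = 2106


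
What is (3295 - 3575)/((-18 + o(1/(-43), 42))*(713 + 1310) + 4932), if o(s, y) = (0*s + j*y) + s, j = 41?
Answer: -12040/148439309 ≈ -8.1111e-5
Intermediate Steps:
o(s, y) = s + 41*y (o(s, y) = (0*s + 41*y) + s = (0 + 41*y) + s = 41*y + s = s + 41*y)
(3295 - 3575)/((-18 + o(1/(-43), 42))*(713 + 1310) + 4932) = (3295 - 3575)/((-18 + (1/(-43) + 41*42))*(713 + 1310) + 4932) = -280/((-18 + (-1/43 + 1722))*2023 + 4932) = -280/((-18 + 74045/43)*2023 + 4932) = -280/((73271/43)*2023 + 4932) = -280/(148227233/43 + 4932) = -280/148439309/43 = -280*43/148439309 = -12040/148439309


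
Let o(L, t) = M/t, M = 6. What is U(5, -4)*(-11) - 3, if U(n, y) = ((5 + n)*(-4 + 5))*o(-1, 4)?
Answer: -168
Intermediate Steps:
o(L, t) = 6/t
U(n, y) = 15/2 + 3*n/2 (U(n, y) = ((5 + n)*(-4 + 5))*(6/4) = ((5 + n)*1)*(6*(1/4)) = (5 + n)*(3/2) = 15/2 + 3*n/2)
U(5, -4)*(-11) - 3 = (15/2 + (3/2)*5)*(-11) - 3 = (15/2 + 15/2)*(-11) - 3 = 15*(-11) - 3 = -165 - 3 = -168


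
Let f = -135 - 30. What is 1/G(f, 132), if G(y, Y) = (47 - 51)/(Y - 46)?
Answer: -43/2 ≈ -21.500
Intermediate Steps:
f = -165
G(y, Y) = -4/(-46 + Y)
1/G(f, 132) = 1/(-4/(-46 + 132)) = 1/(-4/86) = 1/(-4*1/86) = 1/(-2/43) = -43/2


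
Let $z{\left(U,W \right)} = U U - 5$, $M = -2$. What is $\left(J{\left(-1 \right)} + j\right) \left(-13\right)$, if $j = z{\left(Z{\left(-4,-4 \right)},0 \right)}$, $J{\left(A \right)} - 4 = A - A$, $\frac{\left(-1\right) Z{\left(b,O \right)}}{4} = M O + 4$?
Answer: $-29939$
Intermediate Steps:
$Z{\left(b,O \right)} = -16 + 8 O$ ($Z{\left(b,O \right)} = - 4 \left(- 2 O + 4\right) = - 4 \left(4 - 2 O\right) = -16 + 8 O$)
$J{\left(A \right)} = 4$ ($J{\left(A \right)} = 4 + \left(A - A\right) = 4 + 0 = 4$)
$z{\left(U,W \right)} = -5 + U^{2}$ ($z{\left(U,W \right)} = U^{2} - 5 = -5 + U^{2}$)
$j = 2299$ ($j = -5 + \left(-16 + 8 \left(-4\right)\right)^{2} = -5 + \left(-16 - 32\right)^{2} = -5 + \left(-48\right)^{2} = -5 + 2304 = 2299$)
$\left(J{\left(-1 \right)} + j\right) \left(-13\right) = \left(4 + 2299\right) \left(-13\right) = 2303 \left(-13\right) = -29939$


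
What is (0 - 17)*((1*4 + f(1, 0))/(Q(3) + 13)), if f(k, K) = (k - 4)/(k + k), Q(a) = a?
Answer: -85/32 ≈ -2.6563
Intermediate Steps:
f(k, K) = (-4 + k)/(2*k) (f(k, K) = (-4 + k)/((2*k)) = (-4 + k)*(1/(2*k)) = (-4 + k)/(2*k))
(0 - 17)*((1*4 + f(1, 0))/(Q(3) + 13)) = (0 - 17)*((1*4 + (1/2)*(-4 + 1)/1)/(3 + 13)) = -17*(4 + (1/2)*1*(-3))/16 = -17*(4 - 3/2)/16 = -85/(2*16) = -17*5/32 = -85/32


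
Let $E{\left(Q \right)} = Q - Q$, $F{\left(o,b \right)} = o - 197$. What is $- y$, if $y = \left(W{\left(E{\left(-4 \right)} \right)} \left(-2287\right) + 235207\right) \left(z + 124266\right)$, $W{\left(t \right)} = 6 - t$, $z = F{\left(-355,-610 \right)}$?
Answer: $-27400795290$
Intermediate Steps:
$F{\left(o,b \right)} = -197 + o$
$z = -552$ ($z = -197 - 355 = -552$)
$E{\left(Q \right)} = 0$
$y = 27400795290$ ($y = \left(\left(6 - 0\right) \left(-2287\right) + 235207\right) \left(-552 + 124266\right) = \left(\left(6 + 0\right) \left(-2287\right) + 235207\right) 123714 = \left(6 \left(-2287\right) + 235207\right) 123714 = \left(-13722 + 235207\right) 123714 = 221485 \cdot 123714 = 27400795290$)
$- y = \left(-1\right) 27400795290 = -27400795290$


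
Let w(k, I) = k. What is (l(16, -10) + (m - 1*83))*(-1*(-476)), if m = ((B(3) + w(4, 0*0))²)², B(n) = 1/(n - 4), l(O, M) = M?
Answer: -5712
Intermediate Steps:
B(n) = 1/(-4 + n)
m = 81 (m = ((1/(-4 + 3) + 4)²)² = ((1/(-1) + 4)²)² = ((-1 + 4)²)² = (3²)² = 9² = 81)
(l(16, -10) + (m - 1*83))*(-1*(-476)) = (-10 + (81 - 1*83))*(-1*(-476)) = (-10 + (81 - 83))*476 = (-10 - 2)*476 = -12*476 = -5712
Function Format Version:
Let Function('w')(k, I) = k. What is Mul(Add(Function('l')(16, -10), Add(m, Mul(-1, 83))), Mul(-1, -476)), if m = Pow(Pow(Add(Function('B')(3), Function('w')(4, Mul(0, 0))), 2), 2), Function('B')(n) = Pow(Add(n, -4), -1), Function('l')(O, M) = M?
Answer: -5712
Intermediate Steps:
Function('B')(n) = Pow(Add(-4, n), -1)
m = 81 (m = Pow(Pow(Add(Pow(Add(-4, 3), -1), 4), 2), 2) = Pow(Pow(Add(Pow(-1, -1), 4), 2), 2) = Pow(Pow(Add(-1, 4), 2), 2) = Pow(Pow(3, 2), 2) = Pow(9, 2) = 81)
Mul(Add(Function('l')(16, -10), Add(m, Mul(-1, 83))), Mul(-1, -476)) = Mul(Add(-10, Add(81, Mul(-1, 83))), Mul(-1, -476)) = Mul(Add(-10, Add(81, -83)), 476) = Mul(Add(-10, -2), 476) = Mul(-12, 476) = -5712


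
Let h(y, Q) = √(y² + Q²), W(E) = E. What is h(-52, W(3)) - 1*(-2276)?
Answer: 2276 + √2713 ≈ 2328.1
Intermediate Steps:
h(y, Q) = √(Q² + y²)
h(-52, W(3)) - 1*(-2276) = √(3² + (-52)²) - 1*(-2276) = √(9 + 2704) + 2276 = √2713 + 2276 = 2276 + √2713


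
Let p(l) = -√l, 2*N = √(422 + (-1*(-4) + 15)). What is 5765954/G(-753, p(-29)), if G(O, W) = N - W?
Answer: 242170068/557 - 23063816*I*√29/557 ≈ 4.3478e+5 - 2.2298e+5*I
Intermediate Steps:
N = 21/2 (N = √(422 + (-1*(-4) + 15))/2 = √(422 + (4 + 15))/2 = √(422 + 19)/2 = √441/2 = (½)*21 = 21/2 ≈ 10.500)
G(O, W) = 21/2 - W
5765954/G(-753, p(-29)) = 5765954/(21/2 - (-1)*√(-29)) = 5765954/(21/2 - (-1)*I*√29) = 5765954/(21/2 + I*√29)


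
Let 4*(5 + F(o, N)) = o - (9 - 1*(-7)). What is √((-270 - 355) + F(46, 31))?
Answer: I*√2490/2 ≈ 24.95*I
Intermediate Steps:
F(o, N) = -9 + o/4 (F(o, N) = -5 + (o - (9 - 1*(-7)))/4 = -5 + (o - (9 + 7))/4 = -5 + (o - 1*16)/4 = -5 + (o - 16)/4 = -5 + (-16 + o)/4 = -5 + (-4 + o/4) = -9 + o/4)
√((-270 - 355) + F(46, 31)) = √((-270 - 355) + (-9 + (¼)*46)) = √(-625 + (-9 + 23/2)) = √(-625 + 5/2) = √(-1245/2) = I*√2490/2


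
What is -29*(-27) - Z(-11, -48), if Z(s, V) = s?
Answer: 794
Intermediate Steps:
-29*(-27) - Z(-11, -48) = -29*(-27) - 1*(-11) = 783 + 11 = 794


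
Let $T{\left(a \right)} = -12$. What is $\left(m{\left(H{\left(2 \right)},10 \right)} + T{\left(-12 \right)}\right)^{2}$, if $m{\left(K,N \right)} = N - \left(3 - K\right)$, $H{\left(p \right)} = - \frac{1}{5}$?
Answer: $\frac{676}{25} \approx 27.04$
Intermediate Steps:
$H{\left(p \right)} = - \frac{1}{5}$ ($H{\left(p \right)} = \left(-1\right) \frac{1}{5} = - \frac{1}{5}$)
$m{\left(K,N \right)} = -3 + K + N$ ($m{\left(K,N \right)} = N + \left(-3 + K\right) = -3 + K + N$)
$\left(m{\left(H{\left(2 \right)},10 \right)} + T{\left(-12 \right)}\right)^{2} = \left(\left(-3 - \frac{1}{5} + 10\right) - 12\right)^{2} = \left(\frac{34}{5} - 12\right)^{2} = \left(- \frac{26}{5}\right)^{2} = \frac{676}{25}$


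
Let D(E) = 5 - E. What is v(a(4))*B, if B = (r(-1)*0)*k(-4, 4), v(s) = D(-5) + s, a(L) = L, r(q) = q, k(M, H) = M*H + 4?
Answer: 0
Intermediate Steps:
k(M, H) = 4 + H*M (k(M, H) = H*M + 4 = 4 + H*M)
v(s) = 10 + s (v(s) = (5 - 1*(-5)) + s = (5 + 5) + s = 10 + s)
B = 0 (B = (-1*0)*(4 + 4*(-4)) = 0*(4 - 16) = 0*(-12) = 0)
v(a(4))*B = (10 + 4)*0 = 14*0 = 0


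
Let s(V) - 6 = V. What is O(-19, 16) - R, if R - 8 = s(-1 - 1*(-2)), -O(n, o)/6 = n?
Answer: 99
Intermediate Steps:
s(V) = 6 + V
O(n, o) = -6*n
R = 15 (R = 8 + (6 + (-1 - 1*(-2))) = 8 + (6 + (-1 + 2)) = 8 + (6 + 1) = 8 + 7 = 15)
O(-19, 16) - R = -6*(-19) - 1*15 = 114 - 15 = 99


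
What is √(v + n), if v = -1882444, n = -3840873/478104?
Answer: I*√11952704214042086/79684 ≈ 1372.0*I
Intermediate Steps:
n = -1280291/159368 (n = -3840873*1/478104 = -1280291/159368 ≈ -8.0336)
√(v + n) = √(-1882444 - 1280291/159368) = √(-300002615683/159368) = I*√11952704214042086/79684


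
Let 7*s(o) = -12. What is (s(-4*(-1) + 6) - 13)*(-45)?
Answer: 4635/7 ≈ 662.14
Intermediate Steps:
s(o) = -12/7 (s(o) = (⅐)*(-12) = -12/7)
(s(-4*(-1) + 6) - 13)*(-45) = (-12/7 - 13)*(-45) = -103/7*(-45) = 4635/7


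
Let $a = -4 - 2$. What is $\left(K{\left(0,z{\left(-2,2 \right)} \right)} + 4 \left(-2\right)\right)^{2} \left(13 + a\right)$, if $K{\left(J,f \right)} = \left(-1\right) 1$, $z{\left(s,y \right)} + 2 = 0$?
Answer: $567$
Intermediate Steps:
$a = -6$ ($a = -4 - 2 = -6$)
$z{\left(s,y \right)} = -2$ ($z{\left(s,y \right)} = -2 + 0 = -2$)
$K{\left(J,f \right)} = -1$
$\left(K{\left(0,z{\left(-2,2 \right)} \right)} + 4 \left(-2\right)\right)^{2} \left(13 + a\right) = \left(-1 + 4 \left(-2\right)\right)^{2} \left(13 - 6\right) = \left(-1 - 8\right)^{2} \cdot 7 = \left(-9\right)^{2} \cdot 7 = 81 \cdot 7 = 567$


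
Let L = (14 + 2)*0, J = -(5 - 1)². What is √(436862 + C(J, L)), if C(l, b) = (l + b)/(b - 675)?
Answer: √884645598/45 ≈ 660.96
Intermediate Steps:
J = -16 (J = -1*4² = -1*16 = -16)
L = 0 (L = 16*0 = 0)
C(l, b) = (b + l)/(-675 + b)
√(436862 + C(J, L)) = √(436862 + (0 - 16)/(-675 + 0)) = √(436862 - 16/(-675)) = √(436862 - 1/675*(-16)) = √(436862 + 16/675) = √(294881866/675) = √884645598/45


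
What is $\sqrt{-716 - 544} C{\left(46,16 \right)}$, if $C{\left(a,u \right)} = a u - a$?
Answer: $4140 i \sqrt{35} \approx 24493.0 i$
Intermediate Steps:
$C{\left(a,u \right)} = - a + a u$
$\sqrt{-716 - 544} C{\left(46,16 \right)} = \sqrt{-716 - 544} \cdot 46 \left(-1 + 16\right) = \sqrt{-1260} \cdot 46 \cdot 15 = 6 i \sqrt{35} \cdot 690 = 4140 i \sqrt{35}$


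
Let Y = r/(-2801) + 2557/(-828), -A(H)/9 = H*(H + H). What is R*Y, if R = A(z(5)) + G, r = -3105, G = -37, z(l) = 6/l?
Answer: 7221984341/57980700 ≈ 124.56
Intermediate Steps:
A(H) = -18*H² (A(H) = -9*H*(H + H) = -9*H*2*H = -18*H²)
R = -1573/25 (R = -18*(6/5)² - 37 = -18*36/25 - 37 = -648/25 - 37 = -1573/25 ≈ -62.920)
Y = -4591217/2319228 (Y = -3105/(-2801) + 2557/(-828) = -3105*(-1/2801) + 2557*(-1/828) = 3105/2801 - 2557/828 = -4591217/2319228 ≈ -1.9796)
R*Y = -1573/25*(-4591217/2319228) = 7221984341/57980700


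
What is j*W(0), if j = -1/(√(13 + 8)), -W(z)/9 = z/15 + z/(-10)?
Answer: 0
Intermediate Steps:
W(z) = 3*z/10 (W(z) = -9*(z/15 + z/(-10)) = -9*(z*(1/15) + z*(-⅒)) = -9*(z/15 - z/10) = -(-3)*z/10 = 3*z/10)
j = -√21/21 (j = -1/(√21) = -√21/21 ≈ -0.21822)
j*W(0) = (-√21/21)*((3/10)*0) = -√21/21*0 = 0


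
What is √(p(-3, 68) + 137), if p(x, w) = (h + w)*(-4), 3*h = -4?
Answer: I*√1167/3 ≈ 11.387*I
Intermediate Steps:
h = -4/3 (h = (⅓)*(-4) = -4/3 ≈ -1.3333)
p(x, w) = 16/3 - 4*w (p(x, w) = (-4/3 + w)*(-4) = 16/3 - 4*w)
√(p(-3, 68) + 137) = √((16/3 - 4*68) + 137) = √((16/3 - 272) + 137) = √(-800/3 + 137) = √(-389/3) = I*√1167/3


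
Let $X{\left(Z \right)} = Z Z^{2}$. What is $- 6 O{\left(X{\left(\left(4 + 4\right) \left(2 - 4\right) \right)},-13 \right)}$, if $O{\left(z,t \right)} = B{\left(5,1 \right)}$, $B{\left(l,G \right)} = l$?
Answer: $-30$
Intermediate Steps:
$X{\left(Z \right)} = Z^{3}$
$O{\left(z,t \right)} = 5$
$- 6 O{\left(X{\left(\left(4 + 4\right) \left(2 - 4\right) \right)},-13 \right)} = \left(-6\right) 5 = -30$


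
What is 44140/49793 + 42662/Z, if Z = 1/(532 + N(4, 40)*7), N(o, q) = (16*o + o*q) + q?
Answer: 5055760183220/49793 ≈ 1.0154e+8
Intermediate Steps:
N(o, q) = q + 16*o + o*q
Z = 1/2380 (Z = 1/(532 + (40 + 16*4 + 4*40)*7) = 1/(532 + (40 + 64 + 160)*7) = 1/(532 + 264*7) = 1/(532 + 1848) = 1/2380 ≈ 0.00042017)
44140/49793 + 42662/Z = 44140/49793 + 42662/(1/2380) = 44140*(1/49793) + 42662*2380 = 44140/49793 + 101535560 = 5055760183220/49793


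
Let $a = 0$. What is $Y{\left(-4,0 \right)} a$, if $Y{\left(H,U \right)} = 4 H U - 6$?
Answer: $0$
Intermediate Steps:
$Y{\left(H,U \right)} = -6 + 4 H U$ ($Y{\left(H,U \right)} = 4 H U - 6 = -6 + 4 H U$)
$Y{\left(-4,0 \right)} a = \left(-6 + 4 \left(-4\right) 0\right) 0 = \left(-6 + 0\right) 0 = \left(-6\right) 0 = 0$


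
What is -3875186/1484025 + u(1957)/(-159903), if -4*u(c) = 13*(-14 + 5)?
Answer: -275421010973/105466688700 ≈ -2.6115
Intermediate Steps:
u(c) = 117/4 (u(c) = -13*(-14 + 5)/4 = -13*(-9)/4 = -¼*(-117) = 117/4)
-3875186/1484025 + u(1957)/(-159903) = -3875186/1484025 + (117/4)/(-159903) = -3875186*1/1484025 + (117/4)*(-1/159903) = -3875186/1484025 - 13/71068 = -275421010973/105466688700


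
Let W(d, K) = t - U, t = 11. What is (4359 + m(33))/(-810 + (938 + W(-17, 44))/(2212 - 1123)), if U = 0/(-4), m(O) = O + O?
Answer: -4818825/881141 ≈ -5.4688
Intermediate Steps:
m(O) = 2*O
U = 0 (U = 0*(-1/4) = 0)
W(d, K) = 11 (W(d, K) = 11 - 1*0 = 11 + 0 = 11)
(4359 + m(33))/(-810 + (938 + W(-17, 44))/(2212 - 1123)) = (4359 + 2*33)/(-810 + (938 + 11)/(2212 - 1123)) = (4359 + 66)/(-810 + 949/1089) = 4425/(-810 + 949*(1/1089)) = 4425/(-810 + 949/1089) = 4425/(-881141/1089) = 4425*(-1089/881141) = -4818825/881141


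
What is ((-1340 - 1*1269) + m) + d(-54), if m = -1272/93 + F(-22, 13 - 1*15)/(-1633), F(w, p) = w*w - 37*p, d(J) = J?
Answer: -135518739/50623 ≈ -2677.0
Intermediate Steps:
F(w, p) = w² - 37*p
m = -709690/50623 (m = -1272/93 + ((-22)² - 37*(13 - 1*15))/(-1633) = -1272*1/93 + (484 - 37*(13 - 15))*(-1/1633) = -424/31 + (484 - 37*(-2))*(-1/1633) = -424/31 + (484 + 74)*(-1/1633) = -424/31 + 558*(-1/1633) = -424/31 - 558/1633 = -709690/50623 ≈ -14.019)
((-1340 - 1*1269) + m) + d(-54) = ((-1340 - 1*1269) - 709690/50623) - 54 = ((-1340 - 1269) - 709690/50623) - 54 = (-2609 - 709690/50623) - 54 = -132785097/50623 - 54 = -135518739/50623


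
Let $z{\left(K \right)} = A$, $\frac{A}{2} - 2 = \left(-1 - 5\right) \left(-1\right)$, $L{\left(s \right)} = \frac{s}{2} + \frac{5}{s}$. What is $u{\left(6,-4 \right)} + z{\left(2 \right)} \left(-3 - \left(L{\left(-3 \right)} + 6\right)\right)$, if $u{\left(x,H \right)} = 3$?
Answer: $- \frac{271}{3} \approx -90.333$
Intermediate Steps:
$L{\left(s \right)} = \frac{s}{2} + \frac{5}{s}$ ($L{\left(s \right)} = s \frac{1}{2} + \frac{5}{s} = \frac{s}{2} + \frac{5}{s}$)
$A = 16$ ($A = 4 + 2 \left(-1 - 5\right) \left(-1\right) = 4 + 2 \left(\left(-6\right) \left(-1\right)\right) = 4 + 2 \cdot 6 = 4 + 12 = 16$)
$z{\left(K \right)} = 16$
$u{\left(6,-4 \right)} + z{\left(2 \right)} \left(-3 - \left(L{\left(-3 \right)} + 6\right)\right) = 3 + 16 \left(-3 - \left(\left(\frac{1}{2} \left(-3\right) + \frac{5}{-3}\right) + 6\right)\right) = 3 + 16 \left(-3 - \left(\left(- \frac{3}{2} + 5 \left(- \frac{1}{3}\right)\right) + 6\right)\right) = 3 + 16 \left(-3 - \left(\left(- \frac{3}{2} - \frac{5}{3}\right) + 6\right)\right) = 3 + 16 \left(-3 - \left(- \frac{19}{6} + 6\right)\right) = 3 + 16 \left(-3 - \frac{17}{6}\right) = 3 + 16 \left(- \frac{35}{6}\right) = 3 - \frac{280}{3} = - \frac{271}{3}$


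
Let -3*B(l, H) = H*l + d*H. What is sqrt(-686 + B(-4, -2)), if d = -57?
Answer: 2*I*sqrt(1635)/3 ≈ 26.957*I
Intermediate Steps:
B(l, H) = 19*H - H*l/3 (B(l, H) = -(H*l - 57*H)/3 = -(-57*H + H*l)/3 = 19*H - H*l/3)
sqrt(-686 + B(-4, -2)) = sqrt(-686 + (1/3)*(-2)*(57 - 1*(-4))) = sqrt(-686 + (1/3)*(-2)*(57 + 4)) = sqrt(-686 + (1/3)*(-2)*61) = sqrt(-686 - 122/3) = sqrt(-2180/3) = 2*I*sqrt(1635)/3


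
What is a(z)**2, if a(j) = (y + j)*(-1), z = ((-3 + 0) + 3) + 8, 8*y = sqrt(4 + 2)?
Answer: (64 + sqrt(6))**2/64 ≈ 68.993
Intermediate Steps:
y = sqrt(6)/8 (y = sqrt(4 + 2)/8 = sqrt(6)/8 ≈ 0.30619)
z = 8 (z = (-3 + 3) + 8 = 0 + 8 = 8)
a(j) = -j - sqrt(6)/8 (a(j) = (sqrt(6)/8 + j)*(-1) = (j + sqrt(6)/8)*(-1) = -j - sqrt(6)/8)
a(z)**2 = (-1*8 - sqrt(6)/8)**2 = (-8 - sqrt(6)/8)**2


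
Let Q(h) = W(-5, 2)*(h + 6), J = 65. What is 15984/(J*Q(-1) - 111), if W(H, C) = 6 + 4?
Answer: 15984/3139 ≈ 5.0921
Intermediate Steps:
W(H, C) = 10
Q(h) = 60 + 10*h (Q(h) = 10*(h + 6) = 10*(6 + h) = 60 + 10*h)
15984/(J*Q(-1) - 111) = 15984/(65*(60 + 10*(-1)) - 111) = 15984/(65*(60 - 10) - 111) = 15984/(65*50 - 111) = 15984/(3250 - 111) = 15984/3139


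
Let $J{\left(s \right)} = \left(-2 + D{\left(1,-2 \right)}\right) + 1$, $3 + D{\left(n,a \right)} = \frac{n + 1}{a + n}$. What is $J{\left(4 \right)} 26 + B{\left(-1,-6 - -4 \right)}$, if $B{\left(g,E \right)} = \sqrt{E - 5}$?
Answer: $-156 + i \sqrt{7} \approx -156.0 + 2.6458 i$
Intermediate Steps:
$D{\left(n,a \right)} = -3 + \frac{1 + n}{a + n}$ ($D{\left(n,a \right)} = -3 + \frac{n + 1}{a + n} = -3 + \frac{1 + n}{a + n}$)
$J{\left(s \right)} = -6$ ($J{\left(s \right)} = \left(-2 + \frac{1 - -6 - 2}{-2 + 1}\right) + 1 = \left(-2 + \frac{1 + 6 - 2}{-1}\right) + 1 = \left(-2 - 5\right) + 1 = -7 + 1 = -6$)
$B{\left(g,E \right)} = \sqrt{-5 + E}$
$J{\left(4 \right)} 26 + B{\left(-1,-6 - -4 \right)} = \left(-6\right) 26 + \sqrt{-5 - 2} = -156 + \sqrt{-5 + \left(-6 + 4\right)} = -156 + \sqrt{-5 - 2} = -156 + \sqrt{-7} = -156 + i \sqrt{7}$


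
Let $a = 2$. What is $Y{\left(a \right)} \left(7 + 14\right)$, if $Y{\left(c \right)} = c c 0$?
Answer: $0$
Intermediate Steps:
$Y{\left(c \right)} = 0$ ($Y{\left(c \right)} = c^{2} \cdot 0 = 0$)
$Y{\left(a \right)} \left(7 + 14\right) = 0 \left(7 + 14\right) = 0 \cdot 21 = 0$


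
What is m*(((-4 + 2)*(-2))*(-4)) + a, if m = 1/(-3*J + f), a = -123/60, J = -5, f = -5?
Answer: -73/20 ≈ -3.6500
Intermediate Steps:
a = -41/20 (a = -123*1/60 = -41/20 ≈ -2.0500)
m = ⅒ (m = 1/(-3*(-5) - 5) = 1/(15 - 5) = 1/10 = ⅒ ≈ 0.10000)
m*(((-4 + 2)*(-2))*(-4)) + a = (((-4 + 2)*(-2))*(-4))/10 - 41/20 = (-2*(-2)*(-4))/10 - 41/20 = (4*(-4))/10 - 41/20 = (⅒)*(-16) - 41/20 = -8/5 - 41/20 = -73/20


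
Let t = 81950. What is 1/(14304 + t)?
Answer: 1/96254 ≈ 1.0389e-5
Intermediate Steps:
1/(14304 + t) = 1/(14304 + 81950) = 1/96254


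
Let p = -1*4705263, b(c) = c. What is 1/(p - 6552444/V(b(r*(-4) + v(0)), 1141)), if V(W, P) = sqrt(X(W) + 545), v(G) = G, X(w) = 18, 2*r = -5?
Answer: -294340341/1380178213428779 + 2184148*sqrt(563)/4140534640286337 ≈ -2.0075e-7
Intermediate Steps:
r = -5/2 (r = (1/2)*(-5) = -5/2 ≈ -2.5000)
V(W, P) = sqrt(563) (V(W, P) = sqrt(18 + 545) = sqrt(563))
p = -4705263
1/(p - 6552444/V(b(r*(-4) + v(0)), 1141)) = 1/(-4705263 - 6552444*sqrt(563)/563)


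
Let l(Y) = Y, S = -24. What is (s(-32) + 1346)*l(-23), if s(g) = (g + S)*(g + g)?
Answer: -113390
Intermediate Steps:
s(g) = 2*g*(-24 + g) (s(g) = (g - 24)*(g + g) = (-24 + g)*(2*g) = 2*g*(-24 + g))
(s(-32) + 1346)*l(-23) = (2*(-32)*(-24 - 32) + 1346)*(-23) = (2*(-32)*(-56) + 1346)*(-23) = (3584 + 1346)*(-23) = 4930*(-23) = -113390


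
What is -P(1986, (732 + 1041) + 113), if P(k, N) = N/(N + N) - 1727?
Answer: 3453/2 ≈ 1726.5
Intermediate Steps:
P(k, N) = -3453/2 (P(k, N) = N/((2*N)) - 1727 = (1/(2*N))*N - 1727 = ½ - 1727 = -3453/2)
-P(1986, (732 + 1041) + 113) = -1*(-3453/2) = 3453/2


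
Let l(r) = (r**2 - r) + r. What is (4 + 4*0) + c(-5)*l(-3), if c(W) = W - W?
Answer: 4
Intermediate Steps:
c(W) = 0
l(r) = r**2
(4 + 4*0) + c(-5)*l(-3) = (4 + 4*0) + 0*(-3)**2 = (4 + 0) + 0*9 = 4 + 0 = 4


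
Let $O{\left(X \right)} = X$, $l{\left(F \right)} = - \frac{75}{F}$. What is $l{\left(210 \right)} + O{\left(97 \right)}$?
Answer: $\frac{1353}{14} \approx 96.643$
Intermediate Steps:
$l{\left(210 \right)} + O{\left(97 \right)} = - \frac{75}{210} + 97 = \left(-75\right) \frac{1}{210} + 97 = - \frac{5}{14} + 97 = \frac{1353}{14}$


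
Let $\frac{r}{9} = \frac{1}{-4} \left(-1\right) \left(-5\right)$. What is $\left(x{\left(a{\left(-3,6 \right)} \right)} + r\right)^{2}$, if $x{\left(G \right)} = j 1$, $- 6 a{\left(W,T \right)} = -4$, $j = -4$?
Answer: $\frac{3721}{16} \approx 232.56$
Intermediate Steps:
$a{\left(W,T \right)} = \frac{2}{3}$ ($a{\left(W,T \right)} = \left(- \frac{1}{6}\right) \left(-4\right) = \frac{2}{3}$)
$x{\left(G \right)} = -4$ ($x{\left(G \right)} = \left(-4\right) 1 = -4$)
$r = - \frac{45}{4}$ ($r = 9 \frac{1}{-4} \left(-1\right) \left(-5\right) = 9 \left(- \frac{1}{4}\right) \left(-1\right) \left(-5\right) = 9 \cdot \frac{1}{4} \left(-5\right) = 9 \left(- \frac{5}{4}\right) = - \frac{45}{4} \approx -11.25$)
$\left(x{\left(a{\left(-3,6 \right)} \right)} + r\right)^{2} = \left(-4 - \frac{45}{4}\right)^{2} = \left(- \frac{61}{4}\right)^{2} = \frac{3721}{16}$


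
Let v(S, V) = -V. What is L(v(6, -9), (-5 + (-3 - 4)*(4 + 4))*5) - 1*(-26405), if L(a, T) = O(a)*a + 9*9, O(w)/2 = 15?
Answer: 26756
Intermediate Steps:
O(w) = 30 (O(w) = 2*15 = 30)
L(a, T) = 81 + 30*a (L(a, T) = 30*a + 9*9 = 30*a + 81 = 81 + 30*a)
L(v(6, -9), (-5 + (-3 - 4)*(4 + 4))*5) - 1*(-26405) = (81 + 30*(-1*(-9))) - 1*(-26405) = (81 + 30*9) + 26405 = (81 + 270) + 26405 = 351 + 26405 = 26756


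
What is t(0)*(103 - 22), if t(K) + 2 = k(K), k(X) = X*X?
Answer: -162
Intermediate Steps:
k(X) = X²
t(K) = -2 + K²
t(0)*(103 - 22) = (-2 + 0²)*(103 - 22) = (-2 + 0)*81 = -2*81 = -162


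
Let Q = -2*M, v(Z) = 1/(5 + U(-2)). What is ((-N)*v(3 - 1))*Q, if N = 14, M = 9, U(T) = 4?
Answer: 28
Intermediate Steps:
v(Z) = 1/9 (v(Z) = 1/(5 + 4) = 1/9)
Q = -18 (Q = -2*9 = -18)
((-N)*v(3 - 1))*Q = (-1*14*(1/9))*(-18) = -14*1/9*(-18) = -14/9*(-18) = 28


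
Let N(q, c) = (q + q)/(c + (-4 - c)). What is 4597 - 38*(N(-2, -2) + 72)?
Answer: 1823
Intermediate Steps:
N(q, c) = -q/2 (N(q, c) = (2*q)/(-4) = (2*q)*(-1/4) = -q/2)
4597 - 38*(N(-2, -2) + 72) = 4597 - 38*(-1/2*(-2) + 72) = 4597 - 38*(1 + 72) = 4597 - 38*73 = 4597 - 1*2774 = 4597 - 2774 = 1823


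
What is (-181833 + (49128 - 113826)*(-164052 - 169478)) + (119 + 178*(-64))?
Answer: 21578530834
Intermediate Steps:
(-181833 + (49128 - 113826)*(-164052 - 169478)) + (119 + 178*(-64)) = (-181833 - 64698*(-333530)) + (119 - 11392) = (-181833 + 21578723940) - 11273 = 21578542107 - 11273 = 21578530834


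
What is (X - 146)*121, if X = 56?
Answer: -10890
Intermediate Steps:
(X - 146)*121 = (56 - 146)*121 = -90*121 = -10890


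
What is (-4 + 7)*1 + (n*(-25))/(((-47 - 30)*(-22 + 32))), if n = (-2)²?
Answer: 241/77 ≈ 3.1299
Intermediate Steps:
n = 4
(-4 + 7)*1 + (n*(-25))/(((-47 - 30)*(-22 + 32))) = (-4 + 7)*1 + (4*(-25))/(((-47 - 30)*(-22 + 32))) = 3*1 - 100/(-77*10) = 3 - 100/(-770) = 3 - 1/770*(-100) = 3 + 10/77 = 241/77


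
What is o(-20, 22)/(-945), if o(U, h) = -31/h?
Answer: 31/20790 ≈ 0.0014911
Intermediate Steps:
o(-20, 22)/(-945) = -31/22/(-945) = -31*1/22*(-1/945) = -31/22*(-1/945) = 31/20790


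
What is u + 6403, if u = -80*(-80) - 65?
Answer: 12738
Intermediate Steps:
u = 6335 (u = 6400 - 65 = 6335)
u + 6403 = 6335 + 6403 = 12738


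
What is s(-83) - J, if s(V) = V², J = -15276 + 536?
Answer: 21629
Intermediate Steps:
J = -14740
s(-83) - J = (-83)² - 1*(-14740) = 6889 + 14740 = 21629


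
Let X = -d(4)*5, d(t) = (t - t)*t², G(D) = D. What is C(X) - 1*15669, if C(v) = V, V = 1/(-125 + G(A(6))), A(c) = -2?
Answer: -1989964/127 ≈ -15669.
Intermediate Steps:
d(t) = 0 (d(t) = 0*t² = 0)
X = 0 (X = -1*0*5 = 0*5 = 0)
V = -1/127 (V = 1/(-125 - 2) = 1/(-127) = -1/127 ≈ -0.0078740)
C(v) = -1/127
C(X) - 1*15669 = -1/127 - 1*15669 = -1/127 - 15669 = -1989964/127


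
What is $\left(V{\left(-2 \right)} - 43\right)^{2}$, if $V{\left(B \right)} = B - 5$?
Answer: $2500$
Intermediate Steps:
$V{\left(B \right)} = -5 + B$ ($V{\left(B \right)} = B - 5 = -5 + B$)
$\left(V{\left(-2 \right)} - 43\right)^{2} = \left(\left(-5 - 2\right) - 43\right)^{2} = \left(-7 - 43\right)^{2} = \left(-50\right)^{2} = 2500$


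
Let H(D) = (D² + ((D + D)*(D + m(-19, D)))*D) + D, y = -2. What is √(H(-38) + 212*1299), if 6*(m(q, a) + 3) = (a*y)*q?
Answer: I*√4829934/3 ≈ 732.57*I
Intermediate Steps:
m(q, a) = -3 - a*q/3 (m(q, a) = -3 + ((a*(-2))*q)/6 = -3 + ((-2*a)*q)/6 = -3 + (-2*a*q)/6 = -3 - a*q/3)
H(D) = D + D² + 2*D²*(-3 + 22*D/3) (H(D) = (D² + ((D + D)*(D + (-3 - ⅓*D*(-19))))*D) + D = (D² + ((2*D)*(D + (-3 + 19*D/3)))*D) + D = (D² + ((2*D)*(-3 + 22*D/3))*D) + D = (D² + (2*D*(-3 + 22*D/3))*D) + D = (D² + 2*D²*(-3 + 22*D/3)) + D = D + D² + 2*D²*(-3 + 22*D/3))
√(H(-38) + 212*1299) = √((⅓)*(-38)*(3 - 15*(-38) + 44*(-38)²) + 212*1299) = √((⅓)*(-38)*(3 + 570 + 44*1444) + 275388) = √((⅓)*(-38)*(3 + 570 + 63536) + 275388) = √((⅓)*(-38)*64109 + 275388) = √(-2436142/3 + 275388) = √(-1609978/3) = I*√4829934/3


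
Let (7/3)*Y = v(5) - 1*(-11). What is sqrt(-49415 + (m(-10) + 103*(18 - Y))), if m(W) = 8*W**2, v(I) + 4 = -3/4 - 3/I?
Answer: 3*I*sqrt(25594555)/70 ≈ 216.82*I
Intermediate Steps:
v(I) = -19/4 - 3/I (v(I) = -4 + (-3/4 - 3/I) = -19/4 - 3/I)
Y = 339/140 (Y = 3*((-19/4 - 3/5) - 1*(-11))/7 = 3*((-19/4 - 3*1/5) + 11)/7 = 3*((-19/4 - 3/5) + 11)/7 = 3*(-107/20 + 11)/7 = (3/7)*(113/20) = 339/140 ≈ 2.4214)
sqrt(-49415 + (m(-10) + 103*(18 - Y))) = sqrt(-49415 + (8*(-10)**2 + 103*(18 - 1*339/140))) = sqrt(-49415 + (8*100 + 103*(18 - 339/140))) = sqrt(-49415 + (800 + 103*(2181/140))) = sqrt(-49415 + (800 + 224643/140)) = sqrt(-49415 + 336643/140) = sqrt(-6581457/140) = 3*I*sqrt(25594555)/70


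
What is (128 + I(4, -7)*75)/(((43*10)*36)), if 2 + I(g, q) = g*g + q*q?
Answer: 4853/15480 ≈ 0.31350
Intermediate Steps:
I(g, q) = -2 + g² + q² (I(g, q) = -2 + (g*g + q*q) = -2 + (g² + q²) = -2 + g² + q²)
(128 + I(4, -7)*75)/(((43*10)*36)) = (128 + (-2 + 4² + (-7)²)*75)/(((43*10)*36)) = (128 + (-2 + 16 + 49)*75)/((430*36)) = (128 + 63*75)/15480 = (128 + 4725)*(1/15480) = 4853*(1/15480) = 4853/15480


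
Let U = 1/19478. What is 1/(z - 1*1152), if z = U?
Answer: -19478/22438655 ≈ -0.00086806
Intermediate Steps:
U = 1/19478 ≈ 5.1340e-5
z = 1/19478 ≈ 5.1340e-5
1/(z - 1*1152) = 1/(1/19478 - 1*1152) = 1/(1/19478 - 1152) = 1/(-22438655/19478) = -19478/22438655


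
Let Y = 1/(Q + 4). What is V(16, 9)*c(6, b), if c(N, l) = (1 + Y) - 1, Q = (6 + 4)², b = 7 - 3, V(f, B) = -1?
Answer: -1/104 ≈ -0.0096154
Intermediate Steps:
b = 4
Q = 100 (Q = 10² = 100)
Y = 1/104 (Y = 1/(100 + 4) = 1/104 ≈ 0.0096154)
c(N, l) = 1/104 (c(N, l) = (1 + 1/104) - 1 = 105/104 - 1 = 1/104)
V(16, 9)*c(6, b) = -1*1/104 = -1/104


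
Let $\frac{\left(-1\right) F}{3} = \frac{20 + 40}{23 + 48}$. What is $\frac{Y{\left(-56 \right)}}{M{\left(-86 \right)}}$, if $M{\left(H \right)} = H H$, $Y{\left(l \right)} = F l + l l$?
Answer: $\frac{58184}{131279} \approx 0.44321$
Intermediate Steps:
$F = - \frac{180}{71}$ ($F = - 3 \frac{20 + 40}{23 + 48} = - 3 \cdot \frac{60}{71} = - 3 \cdot 60 \cdot \frac{1}{71} = \left(-3\right) \frac{60}{71} = - \frac{180}{71} \approx -2.5352$)
$Y{\left(l \right)} = l^{2} - \frac{180 l}{71}$ ($Y{\left(l \right)} = - \frac{180 l}{71} + l l = - \frac{180 l}{71} + l^{2} = l^{2} - \frac{180 l}{71}$)
$M{\left(H \right)} = H^{2}$
$\frac{Y{\left(-56 \right)}}{M{\left(-86 \right)}} = \frac{\frac{1}{71} \left(-56\right) \left(-180 + 71 \left(-56\right)\right)}{\left(-86\right)^{2}} = \frac{\frac{1}{71} \left(-56\right) \left(-180 - 3976\right)}{7396} = \frac{1}{71} \left(-56\right) \left(-4156\right) \frac{1}{7396} = \frac{232736}{71} \cdot \frac{1}{7396} = \frac{58184}{131279}$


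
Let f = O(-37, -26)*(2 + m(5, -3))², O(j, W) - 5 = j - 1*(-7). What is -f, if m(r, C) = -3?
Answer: 25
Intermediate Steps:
O(j, W) = 12 + j (O(j, W) = 5 + (j - 1*(-7)) = 5 + (j + 7) = 5 + (7 + j) = 12 + j)
f = -25 (f = (12 - 37)*(2 - 3)² = -25*(-1)² = -25*1 = -25)
-f = -1*(-25) = 25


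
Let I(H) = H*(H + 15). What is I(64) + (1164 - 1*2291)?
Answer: 3929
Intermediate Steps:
I(H) = H*(15 + H)
I(64) + (1164 - 1*2291) = 64*(15 + 64) + (1164 - 1*2291) = 64*79 + (1164 - 2291) = 5056 - 1127 = 3929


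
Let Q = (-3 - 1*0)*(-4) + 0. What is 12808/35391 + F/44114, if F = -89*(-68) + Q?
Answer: 389811568/780619287 ≈ 0.49936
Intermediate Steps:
Q = 12 (Q = (-3 + 0)*(-4) + 0 = -3*(-4) + 0 = 12 + 0 = 12)
F = 6064 (F = -89*(-68) + 12 = 6052 + 12 = 6064)
12808/35391 + F/44114 = 12808/35391 + 6064/44114 = 12808*(1/35391) + 6064*(1/44114) = 12808/35391 + 3032/22057 = 389811568/780619287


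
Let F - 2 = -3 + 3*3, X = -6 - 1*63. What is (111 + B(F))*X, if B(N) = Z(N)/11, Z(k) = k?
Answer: -84801/11 ≈ -7709.2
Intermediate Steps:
X = -69 (X = -6 - 63 = -69)
F = 8 (F = 2 + (-3 + 3*3) = 2 + (-3 + 9) = 2 + 6 = 8)
B(N) = N/11
(111 + B(F))*X = (111 + (1/11)*8)*(-69) = (111 + 8/11)*(-69) = (1229/11)*(-69) = -84801/11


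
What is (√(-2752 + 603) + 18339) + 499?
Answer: 18838 + I*√2149 ≈ 18838.0 + 46.357*I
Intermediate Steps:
(√(-2752 + 603) + 18339) + 499 = (√(-2149) + 18339) + 499 = (I*√2149 + 18339) + 499 = (18339 + I*√2149) + 499 = 18838 + I*√2149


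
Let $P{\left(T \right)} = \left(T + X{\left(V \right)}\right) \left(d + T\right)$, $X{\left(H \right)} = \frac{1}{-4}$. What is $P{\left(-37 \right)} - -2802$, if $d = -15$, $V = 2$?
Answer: $4739$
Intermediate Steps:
$X{\left(H \right)} = - \frac{1}{4}$
$P{\left(T \right)} = \left(-15 + T\right) \left(- \frac{1}{4} + T\right)$ ($P{\left(T \right)} = \left(T - \frac{1}{4}\right) \left(-15 + T\right) = \left(- \frac{1}{4} + T\right) \left(-15 + T\right) = \left(-15 + T\right) \left(- \frac{1}{4} + T\right)$)
$P{\left(-37 \right)} - -2802 = \left(\frac{15}{4} + \left(-37\right)^{2} - - \frac{2257}{4}\right) - -2802 = \left(\frac{15}{4} + 1369 + \frac{2257}{4}\right) + 2802 = 1937 + 2802 = 4739$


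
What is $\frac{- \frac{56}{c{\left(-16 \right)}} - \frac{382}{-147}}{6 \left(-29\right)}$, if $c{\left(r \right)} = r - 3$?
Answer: $- \frac{7745}{242991} \approx -0.031874$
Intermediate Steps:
$c{\left(r \right)} = -3 + r$
$\frac{- \frac{56}{c{\left(-16 \right)}} - \frac{382}{-147}}{6 \left(-29\right)} = \frac{- \frac{56}{-3 - 16} - \frac{382}{-147}}{6 \left(-29\right)} = \frac{- \frac{56}{-19} - - \frac{382}{147}}{-174} = \left(\left(-56\right) \left(- \frac{1}{19}\right) + \frac{382}{147}\right) \left(- \frac{1}{174}\right) = \left(\frac{56}{19} + \frac{382}{147}\right) \left(- \frac{1}{174}\right) = \frac{15490}{2793} \left(- \frac{1}{174}\right) = - \frac{7745}{242991}$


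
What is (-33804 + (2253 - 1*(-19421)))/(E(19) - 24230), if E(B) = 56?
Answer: 6065/12087 ≈ 0.50178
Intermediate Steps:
(-33804 + (2253 - 1*(-19421)))/(E(19) - 24230) = (-33804 + (2253 - 1*(-19421)))/(56 - 24230) = (-33804 + (2253 + 19421))/(-24174) = (-33804 + 21674)*(-1/24174) = -12130*(-1/24174) = 6065/12087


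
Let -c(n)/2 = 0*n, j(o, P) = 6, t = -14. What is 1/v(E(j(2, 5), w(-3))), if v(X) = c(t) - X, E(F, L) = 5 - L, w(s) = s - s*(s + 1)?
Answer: -1/14 ≈ -0.071429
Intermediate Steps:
w(s) = s - s*(1 + s)
c(n) = 0 (c(n) = -0*n = -2*0 = 0)
v(X) = -X (v(X) = 0 - X = -X)
1/v(E(j(2, 5), w(-3))) = 1/(-(5 - (-1)*(-3)**2)) = 1/(-(5 - (-1)*9)) = 1/(-(5 - 1*(-9))) = 1/(-(5 + 9)) = 1/(-1*14) = 1/(-14) = -1/14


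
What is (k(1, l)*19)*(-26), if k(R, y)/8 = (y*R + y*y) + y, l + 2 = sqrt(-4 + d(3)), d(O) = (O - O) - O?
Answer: 27664 + 7904*I*sqrt(7) ≈ 27664.0 + 20912.0*I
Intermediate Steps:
d(O) = -O (d(O) = 0 - O = -O)
l = -2 + I*sqrt(7) (l = -2 + sqrt(-4 - 1*3) = -2 + sqrt(-4 - 3) = -2 + sqrt(-7) = -2 + I*sqrt(7) ≈ -2.0 + 2.6458*I)
k(R, y) = 8*y + 8*y**2 + 8*R*y (k(R, y) = 8*((y*R + y*y) + y) = 8*((R*y + y**2) + y) = 8*((y**2 + R*y) + y) = 8*(y + y**2 + R*y) = 8*y + 8*y**2 + 8*R*y)
(k(1, l)*19)*(-26) = ((8*(-2 + I*sqrt(7))*(1 + 1 + (-2 + I*sqrt(7))))*19)*(-26) = ((8*(-2 + I*sqrt(7))*(I*sqrt(7)))*19)*(-26) = ((8*I*sqrt(7)*(-2 + I*sqrt(7)))*19)*(-26) = (152*I*sqrt(7)*(-2 + I*sqrt(7)))*(-26) = -3952*I*sqrt(7)*(-2 + I*sqrt(7))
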